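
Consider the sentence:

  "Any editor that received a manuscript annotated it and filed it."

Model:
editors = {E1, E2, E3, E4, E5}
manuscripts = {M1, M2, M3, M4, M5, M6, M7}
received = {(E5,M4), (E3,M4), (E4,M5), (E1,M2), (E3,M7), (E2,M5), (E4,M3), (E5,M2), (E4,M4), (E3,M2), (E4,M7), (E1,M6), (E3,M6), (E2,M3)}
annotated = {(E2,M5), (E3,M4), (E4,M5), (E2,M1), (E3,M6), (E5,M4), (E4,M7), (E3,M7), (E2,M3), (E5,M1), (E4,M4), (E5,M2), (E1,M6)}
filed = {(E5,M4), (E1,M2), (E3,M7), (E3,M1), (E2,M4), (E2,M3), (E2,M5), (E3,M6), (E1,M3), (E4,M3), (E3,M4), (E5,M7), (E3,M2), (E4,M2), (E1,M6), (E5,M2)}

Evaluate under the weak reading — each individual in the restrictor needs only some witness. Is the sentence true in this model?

"it" takes "a manuscript" as antecedent — a donkey pronoun bound across the clause boundary.
Weak reading: every editor e with some received-manuscript has at least one received-manuscript m such that annotated(e,m) ∧ filed(e,m).
Per editor: E1:✓  E2:✓  E3:✓  E4:✗  E5:✓
E4 has no witness among its received-manuscripts.

False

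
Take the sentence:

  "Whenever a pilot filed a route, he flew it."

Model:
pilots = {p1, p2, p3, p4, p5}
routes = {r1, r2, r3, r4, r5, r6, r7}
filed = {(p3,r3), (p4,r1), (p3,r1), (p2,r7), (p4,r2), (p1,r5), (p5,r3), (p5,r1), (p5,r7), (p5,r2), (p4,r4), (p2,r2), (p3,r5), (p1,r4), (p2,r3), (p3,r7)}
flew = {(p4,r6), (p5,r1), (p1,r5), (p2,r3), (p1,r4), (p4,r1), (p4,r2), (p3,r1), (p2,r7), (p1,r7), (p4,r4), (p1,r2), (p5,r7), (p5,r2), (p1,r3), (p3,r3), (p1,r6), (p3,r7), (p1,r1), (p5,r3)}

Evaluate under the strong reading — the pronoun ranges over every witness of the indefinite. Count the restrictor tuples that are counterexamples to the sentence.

"it" takes "a route" as antecedent — a donkey pronoun bound across the clause boundary.
Strong reading: for every (p,r) with filed(p,r), flew(p,r).
Restrictor pairs: (p1,r4) ✓  (p1,r5) ✓  (p2,r2) ✗  (p2,r3) ✓  (p2,r7) ✓  (p3,r1) ✓  (p3,r3) ✓  (p3,r5) ✗  (p3,r7) ✓  (p4,r1) ✓  (p4,r2) ✓  (p4,r4) ✓  (p5,r1) ✓  (p5,r2) ✓  (p5,r3) ✓  (p5,r7) ✓
Counterexamples (restrictor pairs failing the scope): 2.

2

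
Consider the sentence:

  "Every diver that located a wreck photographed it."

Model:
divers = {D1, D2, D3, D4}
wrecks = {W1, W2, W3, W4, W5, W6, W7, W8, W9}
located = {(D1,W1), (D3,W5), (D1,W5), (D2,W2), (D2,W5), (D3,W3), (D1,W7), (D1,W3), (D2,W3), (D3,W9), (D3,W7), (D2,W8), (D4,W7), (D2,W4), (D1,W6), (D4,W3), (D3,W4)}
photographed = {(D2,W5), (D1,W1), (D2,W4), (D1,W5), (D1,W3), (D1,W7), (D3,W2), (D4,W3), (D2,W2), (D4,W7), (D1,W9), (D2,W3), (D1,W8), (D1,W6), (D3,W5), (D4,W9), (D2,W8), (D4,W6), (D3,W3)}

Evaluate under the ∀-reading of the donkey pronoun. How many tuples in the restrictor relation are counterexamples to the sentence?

3

"it" takes "a wreck" as antecedent — a donkey pronoun bound across the clause boundary.
Strong reading: for every (d,w) with located(d,w), photographed(d,w).
Restrictor pairs: (D1,W1) ✓  (D1,W3) ✓  (D1,W5) ✓  (D1,W6) ✓  (D1,W7) ✓  (D2,W2) ✓  (D2,W3) ✓  (D2,W4) ✓  (D2,W5) ✓  (D2,W8) ✓  (D3,W3) ✓  (D3,W4) ✗  (D3,W5) ✓  (D3,W7) ✗  (D3,W9) ✗  (D4,W3) ✓  (D4,W7) ✓
Counterexamples (restrictor pairs failing the scope): 3.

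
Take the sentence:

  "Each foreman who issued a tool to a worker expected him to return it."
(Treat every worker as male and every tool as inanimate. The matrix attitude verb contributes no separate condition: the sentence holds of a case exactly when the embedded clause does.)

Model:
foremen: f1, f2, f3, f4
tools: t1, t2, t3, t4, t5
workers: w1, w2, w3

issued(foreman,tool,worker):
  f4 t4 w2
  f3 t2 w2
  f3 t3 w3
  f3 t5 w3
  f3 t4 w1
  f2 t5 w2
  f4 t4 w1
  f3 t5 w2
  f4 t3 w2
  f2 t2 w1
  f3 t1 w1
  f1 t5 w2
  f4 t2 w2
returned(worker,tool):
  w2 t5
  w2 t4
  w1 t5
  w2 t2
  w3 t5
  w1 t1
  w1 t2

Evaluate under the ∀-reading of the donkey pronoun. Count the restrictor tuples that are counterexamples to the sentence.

"him" takes "a worker" as antecedent and "it" takes "a tool"; both are donkey pronouns co-varying with the restrictor.
Strong reading: for every (f,t,w) with issued(f,t,w), returned(w,t).
Restrictor triples: (f1,t5,w2)→returned(w2,t5) ✓  (f2,t2,w1)→returned(w1,t2) ✓  (f2,t5,w2)→returned(w2,t5) ✓  (f3,t1,w1)→returned(w1,t1) ✓  (f3,t2,w2)→returned(w2,t2) ✓  (f3,t3,w3)→returned(w3,t3) ✗  (f3,t4,w1)→returned(w1,t4) ✗  (f3,t5,w2)→returned(w2,t5) ✓  (f3,t5,w3)→returned(w3,t5) ✓  (f4,t2,w2)→returned(w2,t2) ✓  (f4,t3,w2)→returned(w2,t3) ✗  (f4,t4,w1)→returned(w1,t4) ✗  (f4,t4,w2)→returned(w2,t4) ✓
Counterexamples (restrictor triples failing the scope): 4.

4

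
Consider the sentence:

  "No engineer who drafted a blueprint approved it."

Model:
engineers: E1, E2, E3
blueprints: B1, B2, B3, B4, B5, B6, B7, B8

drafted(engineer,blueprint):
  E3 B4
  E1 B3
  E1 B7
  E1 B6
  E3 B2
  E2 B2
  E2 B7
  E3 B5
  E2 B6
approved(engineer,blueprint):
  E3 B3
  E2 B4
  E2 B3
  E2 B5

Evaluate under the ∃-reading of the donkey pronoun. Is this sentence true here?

"it" takes "a blueprint" as antecedent — a donkey pronoun bound across the clause boundary.
Truth condition: for no (e,b) with drafted(e,b) does approved(e,b) hold.
Restrictor pairs — does the scope hold? (E1,B3):fails  (E1,B6):fails  (E1,B7):fails  (E2,B2):fails  (E2,B6):fails  (E2,B7):fails  (E3,B2):fails  (E3,B4):fails  (E3,B5):fails
Scope holds for no restrictor pair, so the sentence is true.

True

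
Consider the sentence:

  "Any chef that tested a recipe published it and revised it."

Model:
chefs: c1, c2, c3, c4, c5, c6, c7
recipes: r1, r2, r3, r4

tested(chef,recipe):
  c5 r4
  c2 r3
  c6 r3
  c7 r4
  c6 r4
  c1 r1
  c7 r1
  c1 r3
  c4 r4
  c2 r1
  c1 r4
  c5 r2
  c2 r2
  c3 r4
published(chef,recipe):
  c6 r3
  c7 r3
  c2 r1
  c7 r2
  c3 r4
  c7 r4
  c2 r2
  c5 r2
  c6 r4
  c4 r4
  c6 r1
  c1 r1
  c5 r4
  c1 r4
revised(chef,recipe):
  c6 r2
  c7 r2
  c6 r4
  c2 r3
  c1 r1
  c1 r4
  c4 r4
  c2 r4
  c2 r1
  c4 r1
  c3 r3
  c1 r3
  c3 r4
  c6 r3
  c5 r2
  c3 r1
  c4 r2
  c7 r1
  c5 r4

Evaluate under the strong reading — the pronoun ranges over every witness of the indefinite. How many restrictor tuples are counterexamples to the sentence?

5

"it" takes "a recipe" as antecedent — a donkey pronoun bound across the clause boundary.
Strong reading: for every (c,r) with tested(c,r), published(c,r) ∧ revised(c,r).
Restrictor pairs: (c1,r1) ✓  (c1,r3) ✗  (c1,r4) ✓  (c2,r1) ✓  (c2,r2) ✗  (c2,r3) ✗  (c3,r4) ✓  (c4,r4) ✓  (c5,r2) ✓  (c5,r4) ✓  (c6,r3) ✓  (c6,r4) ✓  (c7,r1) ✗  (c7,r4) ✗
Counterexamples (restrictor pairs failing the scope): 5.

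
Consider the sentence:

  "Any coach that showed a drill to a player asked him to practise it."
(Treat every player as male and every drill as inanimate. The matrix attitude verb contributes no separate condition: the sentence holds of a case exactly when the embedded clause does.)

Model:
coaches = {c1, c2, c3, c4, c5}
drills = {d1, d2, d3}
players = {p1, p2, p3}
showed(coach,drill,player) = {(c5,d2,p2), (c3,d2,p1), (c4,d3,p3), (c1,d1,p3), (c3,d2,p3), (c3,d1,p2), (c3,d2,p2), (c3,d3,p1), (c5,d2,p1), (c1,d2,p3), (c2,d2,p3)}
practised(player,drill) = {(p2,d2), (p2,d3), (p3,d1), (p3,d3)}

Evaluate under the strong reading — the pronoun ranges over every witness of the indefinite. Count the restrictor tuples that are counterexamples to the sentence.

7

"him" takes "a player" as antecedent and "it" takes "a drill"; both are donkey pronouns co-varying with the restrictor.
Strong reading: for every (c,d,p) with showed(c,d,p), practised(p,d).
Restrictor triples: (c1,d1,p3)→practised(p3,d1) ✓  (c1,d2,p3)→practised(p3,d2) ✗  (c2,d2,p3)→practised(p3,d2) ✗  (c3,d1,p2)→practised(p2,d1) ✗  (c3,d2,p1)→practised(p1,d2) ✗  (c3,d2,p2)→practised(p2,d2) ✓  (c3,d2,p3)→practised(p3,d2) ✗  (c3,d3,p1)→practised(p1,d3) ✗  (c4,d3,p3)→practised(p3,d3) ✓  (c5,d2,p1)→practised(p1,d2) ✗  (c5,d2,p2)→practised(p2,d2) ✓
Counterexamples (restrictor triples failing the scope): 7.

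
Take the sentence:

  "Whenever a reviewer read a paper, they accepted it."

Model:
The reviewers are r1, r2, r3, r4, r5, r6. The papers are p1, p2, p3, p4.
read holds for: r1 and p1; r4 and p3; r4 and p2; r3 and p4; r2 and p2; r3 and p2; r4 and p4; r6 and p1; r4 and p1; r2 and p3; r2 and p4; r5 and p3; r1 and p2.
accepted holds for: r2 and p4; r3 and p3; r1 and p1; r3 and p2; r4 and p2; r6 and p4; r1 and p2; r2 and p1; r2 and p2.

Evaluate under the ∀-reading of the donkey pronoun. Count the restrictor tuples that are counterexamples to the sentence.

7

"it" takes "a paper" as antecedent — a donkey pronoun bound across the clause boundary.
Strong reading: for every (r,p) with read(r,p), accepted(r,p).
Restrictor pairs: (r1,p1) ✓  (r1,p2) ✓  (r2,p2) ✓  (r2,p3) ✗  (r2,p4) ✓  (r3,p2) ✓  (r3,p4) ✗  (r4,p1) ✗  (r4,p2) ✓  (r4,p3) ✗  (r4,p4) ✗  (r5,p3) ✗  (r6,p1) ✗
Counterexamples (restrictor pairs failing the scope): 7.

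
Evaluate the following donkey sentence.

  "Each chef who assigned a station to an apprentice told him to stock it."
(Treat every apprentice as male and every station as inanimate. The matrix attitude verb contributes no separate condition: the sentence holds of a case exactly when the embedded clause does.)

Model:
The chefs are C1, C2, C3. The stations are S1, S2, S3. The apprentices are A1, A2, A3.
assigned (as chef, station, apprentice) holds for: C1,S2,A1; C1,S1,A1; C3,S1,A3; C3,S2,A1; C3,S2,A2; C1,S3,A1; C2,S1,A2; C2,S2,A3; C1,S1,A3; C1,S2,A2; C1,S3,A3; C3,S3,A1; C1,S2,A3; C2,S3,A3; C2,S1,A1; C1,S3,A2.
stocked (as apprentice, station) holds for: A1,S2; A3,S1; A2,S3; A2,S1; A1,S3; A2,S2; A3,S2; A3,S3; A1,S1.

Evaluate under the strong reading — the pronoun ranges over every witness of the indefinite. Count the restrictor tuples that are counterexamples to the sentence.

"him" takes "an apprentice" as antecedent and "it" takes "a station"; both are donkey pronouns co-varying with the restrictor.
Strong reading: for every (c,s,a) with assigned(c,s,a), stocked(a,s).
Restrictor triples: (C1,S1,A1)→stocked(A1,S1) ✓  (C1,S1,A3)→stocked(A3,S1) ✓  (C1,S2,A1)→stocked(A1,S2) ✓  (C1,S2,A2)→stocked(A2,S2) ✓  (C1,S2,A3)→stocked(A3,S2) ✓  (C1,S3,A1)→stocked(A1,S3) ✓  (C1,S3,A2)→stocked(A2,S3) ✓  (C1,S3,A3)→stocked(A3,S3) ✓  (C2,S1,A1)→stocked(A1,S1) ✓  (C2,S1,A2)→stocked(A2,S1) ✓  (C2,S2,A3)→stocked(A3,S2) ✓  (C2,S3,A3)→stocked(A3,S3) ✓  (C3,S1,A3)→stocked(A3,S1) ✓  (C3,S2,A1)→stocked(A1,S2) ✓  (C3,S2,A2)→stocked(A2,S2) ✓  (C3,S3,A1)→stocked(A1,S3) ✓
Counterexamples (restrictor triples failing the scope): 0.

0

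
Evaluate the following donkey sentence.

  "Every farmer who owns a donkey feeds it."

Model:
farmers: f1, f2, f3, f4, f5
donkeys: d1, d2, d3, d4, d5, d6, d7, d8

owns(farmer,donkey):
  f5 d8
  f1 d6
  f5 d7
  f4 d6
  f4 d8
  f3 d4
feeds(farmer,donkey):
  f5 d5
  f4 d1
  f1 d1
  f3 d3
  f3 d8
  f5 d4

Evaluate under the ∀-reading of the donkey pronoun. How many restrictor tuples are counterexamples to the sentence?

"it" takes "a donkey" as antecedent — a donkey pronoun bound across the clause boundary.
Strong reading: for every (f,d) with owns(f,d), feeds(f,d).
Restrictor pairs: (f1,d6) ✗  (f3,d4) ✗  (f4,d6) ✗  (f4,d8) ✗  (f5,d7) ✗  (f5,d8) ✗
Counterexamples (restrictor pairs failing the scope): 6.

6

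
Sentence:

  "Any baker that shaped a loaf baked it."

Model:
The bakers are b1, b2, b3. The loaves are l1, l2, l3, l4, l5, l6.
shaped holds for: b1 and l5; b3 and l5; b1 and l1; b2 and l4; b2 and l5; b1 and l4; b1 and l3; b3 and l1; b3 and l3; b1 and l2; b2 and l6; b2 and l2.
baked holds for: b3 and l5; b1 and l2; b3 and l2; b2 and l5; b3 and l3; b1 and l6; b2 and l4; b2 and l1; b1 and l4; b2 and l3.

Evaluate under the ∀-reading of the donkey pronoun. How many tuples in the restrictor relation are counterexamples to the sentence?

"it" takes "a loaf" as antecedent — a donkey pronoun bound across the clause boundary.
Strong reading: for every (b,l) with shaped(b,l), baked(b,l).
Restrictor pairs: (b1,l1) ✗  (b1,l2) ✓  (b1,l3) ✗  (b1,l4) ✓  (b1,l5) ✗  (b2,l2) ✗  (b2,l4) ✓  (b2,l5) ✓  (b2,l6) ✗  (b3,l1) ✗  (b3,l3) ✓  (b3,l5) ✓
Counterexamples (restrictor pairs failing the scope): 6.

6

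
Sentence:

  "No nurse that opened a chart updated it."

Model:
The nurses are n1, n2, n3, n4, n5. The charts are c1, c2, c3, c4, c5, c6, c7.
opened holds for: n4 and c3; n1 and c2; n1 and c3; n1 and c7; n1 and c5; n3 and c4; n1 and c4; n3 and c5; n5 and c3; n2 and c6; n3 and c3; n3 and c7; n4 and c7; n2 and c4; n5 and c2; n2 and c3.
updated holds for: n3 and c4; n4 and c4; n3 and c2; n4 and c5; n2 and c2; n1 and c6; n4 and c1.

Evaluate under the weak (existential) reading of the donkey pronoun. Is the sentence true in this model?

False

"it" takes "a chart" as antecedent — a donkey pronoun bound across the clause boundary.
Truth condition: for no (n,c) with opened(n,c) does updated(n,c) hold.
Restrictor pairs — does the scope hold? (n1,c2):fails  (n1,c3):fails  (n1,c4):fails  (n1,c5):fails  (n1,c7):fails  (n2,c3):fails  (n2,c4):fails  (n2,c6):fails  (n3,c3):fails  (n3,c4):holds  (n3,c5):fails  (n3,c7):fails  (n4,c3):fails  (n4,c7):fails  (n5,c2):fails  (n5,c3):fails
Scope holds for 1 pair(s), so the sentence is false.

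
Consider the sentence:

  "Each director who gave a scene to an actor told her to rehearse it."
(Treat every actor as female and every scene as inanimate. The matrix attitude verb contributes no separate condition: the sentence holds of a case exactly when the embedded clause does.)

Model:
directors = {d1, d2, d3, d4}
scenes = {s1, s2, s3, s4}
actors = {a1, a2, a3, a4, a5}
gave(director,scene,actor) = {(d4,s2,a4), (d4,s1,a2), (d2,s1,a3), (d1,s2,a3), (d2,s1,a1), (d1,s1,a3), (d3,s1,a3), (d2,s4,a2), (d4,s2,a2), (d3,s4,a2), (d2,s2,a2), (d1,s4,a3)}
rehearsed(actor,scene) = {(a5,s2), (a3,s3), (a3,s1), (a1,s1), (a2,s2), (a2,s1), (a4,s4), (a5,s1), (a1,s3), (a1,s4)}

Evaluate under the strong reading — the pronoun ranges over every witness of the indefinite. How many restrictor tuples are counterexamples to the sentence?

5

"her" takes "an actor" as antecedent and "it" takes "a scene"; both are donkey pronouns co-varying with the restrictor.
Strong reading: for every (d,s,a) with gave(d,s,a), rehearsed(a,s).
Restrictor triples: (d1,s1,a3)→rehearsed(a3,s1) ✓  (d1,s2,a3)→rehearsed(a3,s2) ✗  (d1,s4,a3)→rehearsed(a3,s4) ✗  (d2,s1,a1)→rehearsed(a1,s1) ✓  (d2,s1,a3)→rehearsed(a3,s1) ✓  (d2,s2,a2)→rehearsed(a2,s2) ✓  (d2,s4,a2)→rehearsed(a2,s4) ✗  (d3,s1,a3)→rehearsed(a3,s1) ✓  (d3,s4,a2)→rehearsed(a2,s4) ✗  (d4,s1,a2)→rehearsed(a2,s1) ✓  (d4,s2,a2)→rehearsed(a2,s2) ✓  (d4,s2,a4)→rehearsed(a4,s2) ✗
Counterexamples (restrictor triples failing the scope): 5.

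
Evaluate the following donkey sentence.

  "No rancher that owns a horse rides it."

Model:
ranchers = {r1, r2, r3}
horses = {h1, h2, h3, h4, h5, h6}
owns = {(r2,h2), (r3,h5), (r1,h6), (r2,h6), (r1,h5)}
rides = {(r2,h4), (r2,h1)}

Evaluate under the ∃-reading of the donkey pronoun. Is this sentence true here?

"it" takes "a horse" as antecedent — a donkey pronoun bound across the clause boundary.
Truth condition: for no (r,h) with owns(r,h) does rides(r,h) hold.
Restrictor pairs — does the scope hold? (r1,h5):fails  (r1,h6):fails  (r2,h2):fails  (r2,h6):fails  (r3,h5):fails
Scope holds for no restrictor pair, so the sentence is true.

True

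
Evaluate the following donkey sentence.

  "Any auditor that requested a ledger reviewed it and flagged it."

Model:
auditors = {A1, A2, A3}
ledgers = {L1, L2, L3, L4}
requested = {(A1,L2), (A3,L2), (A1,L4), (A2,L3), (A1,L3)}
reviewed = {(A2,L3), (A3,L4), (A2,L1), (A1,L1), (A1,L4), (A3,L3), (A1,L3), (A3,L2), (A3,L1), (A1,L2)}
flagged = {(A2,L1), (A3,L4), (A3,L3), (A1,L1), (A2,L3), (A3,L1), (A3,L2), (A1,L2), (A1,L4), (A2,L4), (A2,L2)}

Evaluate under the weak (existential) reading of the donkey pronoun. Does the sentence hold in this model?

True

"it" takes "a ledger" as antecedent — a donkey pronoun bound across the clause boundary.
Weak reading: every auditor a with some requested-ledger has at least one requested-ledger l such that reviewed(a,l) ∧ flagged(a,l).
Per auditor: A1:✓  A2:✓  A3:✓
Every auditor in the restrictor has a witness.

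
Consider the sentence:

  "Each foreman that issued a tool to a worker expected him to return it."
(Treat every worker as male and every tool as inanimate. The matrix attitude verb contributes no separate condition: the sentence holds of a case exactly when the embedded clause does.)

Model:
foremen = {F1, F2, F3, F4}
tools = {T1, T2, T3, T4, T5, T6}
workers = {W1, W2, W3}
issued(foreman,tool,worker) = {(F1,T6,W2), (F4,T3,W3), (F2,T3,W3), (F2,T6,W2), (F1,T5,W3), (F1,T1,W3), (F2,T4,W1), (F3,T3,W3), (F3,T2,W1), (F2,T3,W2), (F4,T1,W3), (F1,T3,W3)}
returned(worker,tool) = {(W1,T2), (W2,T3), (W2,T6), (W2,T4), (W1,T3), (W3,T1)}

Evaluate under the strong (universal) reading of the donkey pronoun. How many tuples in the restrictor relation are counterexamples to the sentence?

6

"him" takes "a worker" as antecedent and "it" takes "a tool"; both are donkey pronouns co-varying with the restrictor.
Strong reading: for every (f,t,w) with issued(f,t,w), returned(w,t).
Restrictor triples: (F1,T1,W3)→returned(W3,T1) ✓  (F1,T3,W3)→returned(W3,T3) ✗  (F1,T5,W3)→returned(W3,T5) ✗  (F1,T6,W2)→returned(W2,T6) ✓  (F2,T3,W2)→returned(W2,T3) ✓  (F2,T3,W3)→returned(W3,T3) ✗  (F2,T4,W1)→returned(W1,T4) ✗  (F2,T6,W2)→returned(W2,T6) ✓  (F3,T2,W1)→returned(W1,T2) ✓  (F3,T3,W3)→returned(W3,T3) ✗  (F4,T1,W3)→returned(W3,T1) ✓  (F4,T3,W3)→returned(W3,T3) ✗
Counterexamples (restrictor triples failing the scope): 6.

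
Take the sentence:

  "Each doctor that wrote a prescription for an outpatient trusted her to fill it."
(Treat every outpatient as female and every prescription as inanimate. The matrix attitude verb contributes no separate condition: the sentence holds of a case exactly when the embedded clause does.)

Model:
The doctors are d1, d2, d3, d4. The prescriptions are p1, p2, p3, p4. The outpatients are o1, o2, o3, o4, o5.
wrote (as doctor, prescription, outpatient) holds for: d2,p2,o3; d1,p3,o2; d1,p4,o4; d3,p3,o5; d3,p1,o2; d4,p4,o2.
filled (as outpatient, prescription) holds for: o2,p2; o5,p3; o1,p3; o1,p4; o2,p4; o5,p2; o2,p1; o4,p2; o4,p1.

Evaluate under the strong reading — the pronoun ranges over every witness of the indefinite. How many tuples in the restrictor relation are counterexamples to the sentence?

"her" takes "an outpatient" as antecedent and "it" takes "a prescription"; both are donkey pronouns co-varying with the restrictor.
Strong reading: for every (d,p,o) with wrote(d,p,o), filled(o,p).
Restrictor triples: (d1,p3,o2)→filled(o2,p3) ✗  (d1,p4,o4)→filled(o4,p4) ✗  (d2,p2,o3)→filled(o3,p2) ✗  (d3,p1,o2)→filled(o2,p1) ✓  (d3,p3,o5)→filled(o5,p3) ✓  (d4,p4,o2)→filled(o2,p4) ✓
Counterexamples (restrictor triples failing the scope): 3.

3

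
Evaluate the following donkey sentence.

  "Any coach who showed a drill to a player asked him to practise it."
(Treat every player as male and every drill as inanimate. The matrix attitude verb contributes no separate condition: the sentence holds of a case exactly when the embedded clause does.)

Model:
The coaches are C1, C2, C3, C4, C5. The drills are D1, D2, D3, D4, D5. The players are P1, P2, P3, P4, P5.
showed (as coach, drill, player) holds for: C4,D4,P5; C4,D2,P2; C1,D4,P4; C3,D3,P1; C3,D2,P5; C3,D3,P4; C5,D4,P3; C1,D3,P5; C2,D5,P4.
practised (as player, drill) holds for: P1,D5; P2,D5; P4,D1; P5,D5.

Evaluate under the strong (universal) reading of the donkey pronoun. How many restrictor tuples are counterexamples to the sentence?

"him" takes "a player" as antecedent and "it" takes "a drill"; both are donkey pronouns co-varying with the restrictor.
Strong reading: for every (c,d,p) with showed(c,d,p), practised(p,d).
Restrictor triples: (C1,D3,P5)→practised(P5,D3) ✗  (C1,D4,P4)→practised(P4,D4) ✗  (C2,D5,P4)→practised(P4,D5) ✗  (C3,D2,P5)→practised(P5,D2) ✗  (C3,D3,P1)→practised(P1,D3) ✗  (C3,D3,P4)→practised(P4,D3) ✗  (C4,D2,P2)→practised(P2,D2) ✗  (C4,D4,P5)→practised(P5,D4) ✗  (C5,D4,P3)→practised(P3,D4) ✗
Counterexamples (restrictor triples failing the scope): 9.

9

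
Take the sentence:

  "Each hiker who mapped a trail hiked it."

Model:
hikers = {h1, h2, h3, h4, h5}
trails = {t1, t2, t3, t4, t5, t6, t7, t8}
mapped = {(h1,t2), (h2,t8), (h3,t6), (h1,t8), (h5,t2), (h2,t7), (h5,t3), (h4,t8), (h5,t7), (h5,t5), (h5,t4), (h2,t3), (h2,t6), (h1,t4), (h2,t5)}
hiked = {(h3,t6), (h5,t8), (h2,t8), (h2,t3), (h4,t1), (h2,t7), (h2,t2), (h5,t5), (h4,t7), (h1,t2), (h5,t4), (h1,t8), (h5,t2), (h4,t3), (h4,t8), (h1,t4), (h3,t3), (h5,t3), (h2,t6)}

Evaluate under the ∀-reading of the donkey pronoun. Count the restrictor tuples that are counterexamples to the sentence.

"it" takes "a trail" as antecedent — a donkey pronoun bound across the clause boundary.
Strong reading: for every (h,t) with mapped(h,t), hiked(h,t).
Restrictor pairs: (h1,t2) ✓  (h1,t4) ✓  (h1,t8) ✓  (h2,t3) ✓  (h2,t5) ✗  (h2,t6) ✓  (h2,t7) ✓  (h2,t8) ✓  (h3,t6) ✓  (h4,t8) ✓  (h5,t2) ✓  (h5,t3) ✓  (h5,t4) ✓  (h5,t5) ✓  (h5,t7) ✗
Counterexamples (restrictor pairs failing the scope): 2.

2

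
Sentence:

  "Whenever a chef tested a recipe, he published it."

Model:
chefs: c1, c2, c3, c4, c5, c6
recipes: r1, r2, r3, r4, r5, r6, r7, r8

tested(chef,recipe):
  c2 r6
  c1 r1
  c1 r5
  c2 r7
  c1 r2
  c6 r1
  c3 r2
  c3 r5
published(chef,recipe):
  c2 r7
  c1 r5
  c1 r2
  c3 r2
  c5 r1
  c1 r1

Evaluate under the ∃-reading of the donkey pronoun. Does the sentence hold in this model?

False

"it" takes "a recipe" as antecedent — a donkey pronoun bound across the clause boundary.
Weak reading: every chef c with some tested-recipe has at least one tested-recipe r such that published(c,r).
Per chef: c1:✓  c2:✓  c3:✓  c6:✗
c6 has no witness among its tested-recipes.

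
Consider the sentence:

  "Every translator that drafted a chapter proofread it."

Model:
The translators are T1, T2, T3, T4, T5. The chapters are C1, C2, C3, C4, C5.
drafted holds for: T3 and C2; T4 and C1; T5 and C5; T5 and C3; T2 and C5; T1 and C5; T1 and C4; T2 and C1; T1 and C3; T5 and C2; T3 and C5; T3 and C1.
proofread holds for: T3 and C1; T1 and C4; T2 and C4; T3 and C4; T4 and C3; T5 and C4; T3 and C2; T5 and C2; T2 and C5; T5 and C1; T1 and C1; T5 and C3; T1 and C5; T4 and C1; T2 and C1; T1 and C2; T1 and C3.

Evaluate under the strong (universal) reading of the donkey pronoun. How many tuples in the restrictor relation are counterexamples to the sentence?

2

"it" takes "a chapter" as antecedent — a donkey pronoun bound across the clause boundary.
Strong reading: for every (t,c) with drafted(t,c), proofread(t,c).
Restrictor pairs: (T1,C3) ✓  (T1,C4) ✓  (T1,C5) ✓  (T2,C1) ✓  (T2,C5) ✓  (T3,C1) ✓  (T3,C2) ✓  (T3,C5) ✗  (T4,C1) ✓  (T5,C2) ✓  (T5,C3) ✓  (T5,C5) ✗
Counterexamples (restrictor pairs failing the scope): 2.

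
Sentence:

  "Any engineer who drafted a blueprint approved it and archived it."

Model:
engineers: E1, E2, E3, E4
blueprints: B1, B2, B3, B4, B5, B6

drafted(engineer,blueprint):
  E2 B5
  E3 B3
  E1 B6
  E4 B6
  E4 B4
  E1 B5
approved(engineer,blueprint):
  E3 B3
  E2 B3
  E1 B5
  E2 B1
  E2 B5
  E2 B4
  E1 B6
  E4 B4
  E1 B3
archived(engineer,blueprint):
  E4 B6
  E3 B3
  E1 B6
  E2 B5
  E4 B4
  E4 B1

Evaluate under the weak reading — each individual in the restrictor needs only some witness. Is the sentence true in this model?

"it" takes "a blueprint" as antecedent — a donkey pronoun bound across the clause boundary.
Weak reading: every engineer e with some drafted-blueprint has at least one drafted-blueprint b such that approved(e,b) ∧ archived(e,b).
Per engineer: E1:✓  E2:✓  E3:✓  E4:✓
Every engineer in the restrictor has a witness.

True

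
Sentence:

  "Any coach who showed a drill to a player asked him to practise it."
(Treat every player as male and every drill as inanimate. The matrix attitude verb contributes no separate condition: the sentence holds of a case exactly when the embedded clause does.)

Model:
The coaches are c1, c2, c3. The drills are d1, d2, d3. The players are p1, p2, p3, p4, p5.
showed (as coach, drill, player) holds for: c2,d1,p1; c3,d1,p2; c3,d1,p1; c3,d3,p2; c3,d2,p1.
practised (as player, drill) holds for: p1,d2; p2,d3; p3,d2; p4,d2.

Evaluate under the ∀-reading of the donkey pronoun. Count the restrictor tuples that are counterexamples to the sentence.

"him" takes "a player" as antecedent and "it" takes "a drill"; both are donkey pronouns co-varying with the restrictor.
Strong reading: for every (c,d,p) with showed(c,d,p), practised(p,d).
Restrictor triples: (c2,d1,p1)→practised(p1,d1) ✗  (c3,d1,p1)→practised(p1,d1) ✗  (c3,d1,p2)→practised(p2,d1) ✗  (c3,d2,p1)→practised(p1,d2) ✓  (c3,d3,p2)→practised(p2,d3) ✓
Counterexamples (restrictor triples failing the scope): 3.

3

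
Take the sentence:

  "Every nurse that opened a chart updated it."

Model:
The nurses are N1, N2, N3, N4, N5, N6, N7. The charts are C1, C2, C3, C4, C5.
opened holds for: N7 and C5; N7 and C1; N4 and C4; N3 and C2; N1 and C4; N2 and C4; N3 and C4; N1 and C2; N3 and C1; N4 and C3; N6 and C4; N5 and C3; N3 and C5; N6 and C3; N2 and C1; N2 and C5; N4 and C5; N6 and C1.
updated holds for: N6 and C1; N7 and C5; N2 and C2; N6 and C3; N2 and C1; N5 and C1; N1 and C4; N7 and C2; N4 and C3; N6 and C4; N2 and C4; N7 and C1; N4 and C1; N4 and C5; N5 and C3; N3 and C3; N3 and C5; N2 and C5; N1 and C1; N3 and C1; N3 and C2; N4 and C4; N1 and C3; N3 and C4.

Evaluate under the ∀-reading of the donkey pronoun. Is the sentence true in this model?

"it" takes "a chart" as antecedent — a donkey pronoun bound across the clause boundary.
Strong reading: for every (n,c) with opened(n,c), updated(n,c).
Restrictor pairs: (N1,C2) ✗  (N1,C4) ✓  (N2,C1) ✓  (N2,C4) ✓  (N2,C5) ✓  (N3,C1) ✓  (N3,C2) ✓  (N3,C4) ✓  (N3,C5) ✓  (N4,C3) ✓  (N4,C4) ✓  (N4,C5) ✓  (N5,C3) ✓  (N6,C1) ✓  (N6,C3) ✓  (N6,C4) ✓  (N7,C1) ✓  (N7,C5) ✓
Counterexample: (N1,C2) is in opened but fails the scope.

False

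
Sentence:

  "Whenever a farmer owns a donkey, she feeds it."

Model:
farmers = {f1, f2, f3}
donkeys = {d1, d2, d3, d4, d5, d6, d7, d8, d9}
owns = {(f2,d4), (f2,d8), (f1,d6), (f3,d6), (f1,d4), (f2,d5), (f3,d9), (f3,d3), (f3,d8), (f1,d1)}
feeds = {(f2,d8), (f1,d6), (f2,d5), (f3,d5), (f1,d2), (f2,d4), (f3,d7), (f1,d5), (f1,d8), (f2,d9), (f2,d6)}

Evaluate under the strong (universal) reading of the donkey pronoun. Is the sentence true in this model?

"it" takes "a donkey" as antecedent — a donkey pronoun bound across the clause boundary.
Strong reading: for every (f,d) with owns(f,d), feeds(f,d).
Restrictor pairs: (f1,d1) ✗  (f1,d4) ✗  (f1,d6) ✓  (f2,d4) ✓  (f2,d5) ✓  (f2,d8) ✓  (f3,d3) ✗  (f3,d6) ✗  (f3,d8) ✗  (f3,d9) ✗
Counterexample: (f1,d1) is in owns but fails the scope.

False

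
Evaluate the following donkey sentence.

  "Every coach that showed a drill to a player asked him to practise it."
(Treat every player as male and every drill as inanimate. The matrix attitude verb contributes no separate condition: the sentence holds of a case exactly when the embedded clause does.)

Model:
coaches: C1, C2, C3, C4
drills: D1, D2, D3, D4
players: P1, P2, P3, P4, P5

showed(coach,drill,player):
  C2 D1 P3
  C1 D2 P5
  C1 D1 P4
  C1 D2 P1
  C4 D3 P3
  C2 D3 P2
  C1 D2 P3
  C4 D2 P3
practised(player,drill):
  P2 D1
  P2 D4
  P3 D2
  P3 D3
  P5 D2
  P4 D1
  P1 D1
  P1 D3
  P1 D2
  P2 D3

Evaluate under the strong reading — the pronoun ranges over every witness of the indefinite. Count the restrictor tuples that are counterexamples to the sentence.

"him" takes "a player" as antecedent and "it" takes "a drill"; both are donkey pronouns co-varying with the restrictor.
Strong reading: for every (c,d,p) with showed(c,d,p), practised(p,d).
Restrictor triples: (C1,D1,P4)→practised(P4,D1) ✓  (C1,D2,P1)→practised(P1,D2) ✓  (C1,D2,P3)→practised(P3,D2) ✓  (C1,D2,P5)→practised(P5,D2) ✓  (C2,D1,P3)→practised(P3,D1) ✗  (C2,D3,P2)→practised(P2,D3) ✓  (C4,D2,P3)→practised(P3,D2) ✓  (C4,D3,P3)→practised(P3,D3) ✓
Counterexamples (restrictor triples failing the scope): 1.

1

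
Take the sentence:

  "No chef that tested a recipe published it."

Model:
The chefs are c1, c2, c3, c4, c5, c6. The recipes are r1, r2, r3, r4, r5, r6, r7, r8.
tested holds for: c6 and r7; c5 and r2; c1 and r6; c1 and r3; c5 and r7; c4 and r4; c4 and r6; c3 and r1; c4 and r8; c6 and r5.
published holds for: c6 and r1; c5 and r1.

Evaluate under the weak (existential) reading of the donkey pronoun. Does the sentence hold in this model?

True

"it" takes "a recipe" as antecedent — a donkey pronoun bound across the clause boundary.
Truth condition: for no (c,r) with tested(c,r) does published(c,r) hold.
Restrictor pairs — does the scope hold? (c1,r3):fails  (c1,r6):fails  (c3,r1):fails  (c4,r4):fails  (c4,r6):fails  (c4,r8):fails  (c5,r2):fails  (c5,r7):fails  (c6,r5):fails  (c6,r7):fails
Scope holds for no restrictor pair, so the sentence is true.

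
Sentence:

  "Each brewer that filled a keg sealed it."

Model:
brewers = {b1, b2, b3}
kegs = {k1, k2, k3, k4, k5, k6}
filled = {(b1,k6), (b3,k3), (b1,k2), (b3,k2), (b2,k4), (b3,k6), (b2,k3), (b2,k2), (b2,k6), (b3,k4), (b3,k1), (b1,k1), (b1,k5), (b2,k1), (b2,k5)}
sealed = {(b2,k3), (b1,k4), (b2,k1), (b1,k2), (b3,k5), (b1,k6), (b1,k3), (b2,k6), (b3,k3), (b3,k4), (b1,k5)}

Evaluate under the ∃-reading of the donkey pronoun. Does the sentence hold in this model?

"it" takes "a keg" as antecedent — a donkey pronoun bound across the clause boundary.
Weak reading: every brewer b with some filled-keg has at least one filled-keg k such that sealed(b,k).
Per brewer: b1:✓  b2:✓  b3:✓
Every brewer in the restrictor has a witness.

True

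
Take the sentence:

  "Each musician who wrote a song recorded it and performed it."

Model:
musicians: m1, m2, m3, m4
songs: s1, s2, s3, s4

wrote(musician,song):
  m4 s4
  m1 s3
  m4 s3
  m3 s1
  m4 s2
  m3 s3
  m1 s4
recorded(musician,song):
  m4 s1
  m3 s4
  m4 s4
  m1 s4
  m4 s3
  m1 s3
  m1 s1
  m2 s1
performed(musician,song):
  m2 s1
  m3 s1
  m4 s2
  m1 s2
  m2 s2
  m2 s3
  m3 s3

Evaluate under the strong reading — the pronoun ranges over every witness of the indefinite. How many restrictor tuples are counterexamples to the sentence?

7

"it" takes "a song" as antecedent — a donkey pronoun bound across the clause boundary.
Strong reading: for every (m,s) with wrote(m,s), recorded(m,s) ∧ performed(m,s).
Restrictor pairs: (m1,s3) ✗  (m1,s4) ✗  (m3,s1) ✗  (m3,s3) ✗  (m4,s2) ✗  (m4,s3) ✗  (m4,s4) ✗
Counterexamples (restrictor pairs failing the scope): 7.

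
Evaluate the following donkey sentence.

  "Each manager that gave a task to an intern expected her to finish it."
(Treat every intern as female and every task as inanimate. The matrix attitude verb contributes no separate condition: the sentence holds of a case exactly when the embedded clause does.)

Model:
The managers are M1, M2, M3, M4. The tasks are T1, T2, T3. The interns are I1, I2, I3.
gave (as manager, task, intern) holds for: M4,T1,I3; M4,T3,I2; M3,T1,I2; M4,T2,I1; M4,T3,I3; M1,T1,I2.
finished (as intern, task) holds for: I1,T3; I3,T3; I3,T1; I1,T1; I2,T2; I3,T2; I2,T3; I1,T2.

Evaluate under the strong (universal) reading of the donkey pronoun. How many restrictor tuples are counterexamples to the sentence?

"her" takes "an intern" as antecedent and "it" takes "a task"; both are donkey pronouns co-varying with the restrictor.
Strong reading: for every (m,t,i) with gave(m,t,i), finished(i,t).
Restrictor triples: (M1,T1,I2)→finished(I2,T1) ✗  (M3,T1,I2)→finished(I2,T1) ✗  (M4,T1,I3)→finished(I3,T1) ✓  (M4,T2,I1)→finished(I1,T2) ✓  (M4,T3,I2)→finished(I2,T3) ✓  (M4,T3,I3)→finished(I3,T3) ✓
Counterexamples (restrictor triples failing the scope): 2.

2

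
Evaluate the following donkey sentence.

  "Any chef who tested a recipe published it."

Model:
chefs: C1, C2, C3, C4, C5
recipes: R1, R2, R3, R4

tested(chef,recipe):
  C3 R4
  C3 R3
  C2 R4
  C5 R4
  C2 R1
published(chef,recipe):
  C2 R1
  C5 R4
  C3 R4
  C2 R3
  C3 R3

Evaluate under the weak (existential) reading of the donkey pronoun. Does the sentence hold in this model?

True

"it" takes "a recipe" as antecedent — a donkey pronoun bound across the clause boundary.
Weak reading: every chef c with some tested-recipe has at least one tested-recipe r such that published(c,r).
Per chef: C2:✓  C3:✓  C5:✓
Every chef in the restrictor has a witness.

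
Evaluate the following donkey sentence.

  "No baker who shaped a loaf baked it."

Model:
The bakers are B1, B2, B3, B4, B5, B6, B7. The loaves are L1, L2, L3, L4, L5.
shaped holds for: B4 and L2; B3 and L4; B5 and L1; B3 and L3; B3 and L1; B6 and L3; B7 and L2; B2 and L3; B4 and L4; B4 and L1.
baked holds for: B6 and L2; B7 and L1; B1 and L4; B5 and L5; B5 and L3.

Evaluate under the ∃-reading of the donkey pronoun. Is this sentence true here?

"it" takes "a loaf" as antecedent — a donkey pronoun bound across the clause boundary.
Truth condition: for no (b,l) with shaped(b,l) does baked(b,l) hold.
Restrictor pairs — does the scope hold? (B2,L3):fails  (B3,L1):fails  (B3,L3):fails  (B3,L4):fails  (B4,L1):fails  (B4,L2):fails  (B4,L4):fails  (B5,L1):fails  (B6,L3):fails  (B7,L2):fails
Scope holds for no restrictor pair, so the sentence is true.

True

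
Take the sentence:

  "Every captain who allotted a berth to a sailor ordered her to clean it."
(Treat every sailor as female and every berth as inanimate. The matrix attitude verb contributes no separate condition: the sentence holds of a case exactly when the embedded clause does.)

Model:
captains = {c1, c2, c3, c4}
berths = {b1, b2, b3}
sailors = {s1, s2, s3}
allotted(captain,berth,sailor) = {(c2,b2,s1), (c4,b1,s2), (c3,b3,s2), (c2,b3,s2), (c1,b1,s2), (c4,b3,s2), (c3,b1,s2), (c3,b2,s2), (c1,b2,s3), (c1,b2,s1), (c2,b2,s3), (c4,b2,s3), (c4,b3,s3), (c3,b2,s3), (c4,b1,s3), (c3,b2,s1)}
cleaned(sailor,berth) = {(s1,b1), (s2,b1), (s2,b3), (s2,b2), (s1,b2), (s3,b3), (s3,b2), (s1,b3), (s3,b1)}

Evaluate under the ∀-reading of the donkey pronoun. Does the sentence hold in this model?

True

"her" takes "a sailor" as antecedent and "it" takes "a berth"; both are donkey pronouns co-varying with the restrictor.
Strong reading: for every (c,b,s) with allotted(c,b,s), cleaned(s,b).
Restrictor triples: (c1,b1,s2)→cleaned(s2,b1) ✓  (c1,b2,s1)→cleaned(s1,b2) ✓  (c1,b2,s3)→cleaned(s3,b2) ✓  (c2,b2,s1)→cleaned(s1,b2) ✓  (c2,b2,s3)→cleaned(s3,b2) ✓  (c2,b3,s2)→cleaned(s2,b3) ✓  (c3,b1,s2)→cleaned(s2,b1) ✓  (c3,b2,s1)→cleaned(s1,b2) ✓  (c3,b2,s2)→cleaned(s2,b2) ✓  (c3,b2,s3)→cleaned(s3,b2) ✓  (c3,b3,s2)→cleaned(s2,b3) ✓  (c4,b1,s2)→cleaned(s2,b1) ✓  (c4,b1,s3)→cleaned(s3,b1) ✓  (c4,b2,s3)→cleaned(s3,b2) ✓  (c4,b3,s2)→cleaned(s2,b3) ✓  (c4,b3,s3)→cleaned(s3,b3) ✓
Every restrictor triple satisfies the scope.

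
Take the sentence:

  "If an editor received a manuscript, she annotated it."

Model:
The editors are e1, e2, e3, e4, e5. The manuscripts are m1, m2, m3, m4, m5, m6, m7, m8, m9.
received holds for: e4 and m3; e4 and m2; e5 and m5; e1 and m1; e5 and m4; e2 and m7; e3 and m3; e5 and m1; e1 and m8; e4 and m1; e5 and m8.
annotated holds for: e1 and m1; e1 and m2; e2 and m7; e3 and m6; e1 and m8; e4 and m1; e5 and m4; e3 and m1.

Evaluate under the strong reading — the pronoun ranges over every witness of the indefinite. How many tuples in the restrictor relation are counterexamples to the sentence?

6

"it" takes "a manuscript" as antecedent — a donkey pronoun bound across the clause boundary.
Strong reading: for every (e,m) with received(e,m), annotated(e,m).
Restrictor pairs: (e1,m1) ✓  (e1,m8) ✓  (e2,m7) ✓  (e3,m3) ✗  (e4,m1) ✓  (e4,m2) ✗  (e4,m3) ✗  (e5,m1) ✗  (e5,m4) ✓  (e5,m5) ✗  (e5,m8) ✗
Counterexamples (restrictor pairs failing the scope): 6.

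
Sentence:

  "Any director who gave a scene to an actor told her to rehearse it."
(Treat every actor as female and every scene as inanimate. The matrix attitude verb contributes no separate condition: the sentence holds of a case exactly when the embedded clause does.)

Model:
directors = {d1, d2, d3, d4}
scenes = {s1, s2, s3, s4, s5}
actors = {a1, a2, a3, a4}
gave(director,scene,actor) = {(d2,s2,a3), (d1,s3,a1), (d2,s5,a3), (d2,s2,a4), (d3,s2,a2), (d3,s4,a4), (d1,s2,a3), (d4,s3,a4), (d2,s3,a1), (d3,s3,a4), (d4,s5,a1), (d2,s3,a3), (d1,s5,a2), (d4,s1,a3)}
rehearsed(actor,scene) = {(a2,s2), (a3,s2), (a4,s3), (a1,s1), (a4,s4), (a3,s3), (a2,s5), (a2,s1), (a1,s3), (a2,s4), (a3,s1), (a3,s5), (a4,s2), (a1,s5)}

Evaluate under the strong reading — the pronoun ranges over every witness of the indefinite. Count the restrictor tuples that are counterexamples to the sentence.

0

"her" takes "an actor" as antecedent and "it" takes "a scene"; both are donkey pronouns co-varying with the restrictor.
Strong reading: for every (d,s,a) with gave(d,s,a), rehearsed(a,s).
Restrictor triples: (d1,s2,a3)→rehearsed(a3,s2) ✓  (d1,s3,a1)→rehearsed(a1,s3) ✓  (d1,s5,a2)→rehearsed(a2,s5) ✓  (d2,s2,a3)→rehearsed(a3,s2) ✓  (d2,s2,a4)→rehearsed(a4,s2) ✓  (d2,s3,a1)→rehearsed(a1,s3) ✓  (d2,s3,a3)→rehearsed(a3,s3) ✓  (d2,s5,a3)→rehearsed(a3,s5) ✓  (d3,s2,a2)→rehearsed(a2,s2) ✓  (d3,s3,a4)→rehearsed(a4,s3) ✓  (d3,s4,a4)→rehearsed(a4,s4) ✓  (d4,s1,a3)→rehearsed(a3,s1) ✓  (d4,s3,a4)→rehearsed(a4,s3) ✓  (d4,s5,a1)→rehearsed(a1,s5) ✓
Counterexamples (restrictor triples failing the scope): 0.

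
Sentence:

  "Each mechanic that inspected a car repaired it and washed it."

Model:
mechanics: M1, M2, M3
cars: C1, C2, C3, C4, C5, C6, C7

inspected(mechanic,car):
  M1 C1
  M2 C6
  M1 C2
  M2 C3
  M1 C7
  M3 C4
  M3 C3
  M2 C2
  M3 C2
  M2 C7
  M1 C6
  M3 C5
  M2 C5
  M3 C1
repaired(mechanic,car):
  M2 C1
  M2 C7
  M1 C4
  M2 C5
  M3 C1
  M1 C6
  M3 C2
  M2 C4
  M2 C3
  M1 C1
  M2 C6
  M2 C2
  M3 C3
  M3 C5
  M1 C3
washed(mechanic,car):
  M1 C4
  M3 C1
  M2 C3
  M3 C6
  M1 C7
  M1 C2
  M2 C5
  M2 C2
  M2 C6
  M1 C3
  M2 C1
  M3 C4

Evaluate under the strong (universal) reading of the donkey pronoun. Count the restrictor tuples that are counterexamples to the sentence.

"it" takes "a car" as antecedent — a donkey pronoun bound across the clause boundary.
Strong reading: for every (m,c) with inspected(m,c), repaired(m,c) ∧ washed(m,c).
Restrictor pairs: (M1,C1) ✗  (M1,C2) ✗  (M1,C6) ✗  (M1,C7) ✗  (M2,C2) ✓  (M2,C3) ✓  (M2,C5) ✓  (M2,C6) ✓  (M2,C7) ✗  (M3,C1) ✓  (M3,C2) ✗  (M3,C3) ✗  (M3,C4) ✗  (M3,C5) ✗
Counterexamples (restrictor pairs failing the scope): 9.

9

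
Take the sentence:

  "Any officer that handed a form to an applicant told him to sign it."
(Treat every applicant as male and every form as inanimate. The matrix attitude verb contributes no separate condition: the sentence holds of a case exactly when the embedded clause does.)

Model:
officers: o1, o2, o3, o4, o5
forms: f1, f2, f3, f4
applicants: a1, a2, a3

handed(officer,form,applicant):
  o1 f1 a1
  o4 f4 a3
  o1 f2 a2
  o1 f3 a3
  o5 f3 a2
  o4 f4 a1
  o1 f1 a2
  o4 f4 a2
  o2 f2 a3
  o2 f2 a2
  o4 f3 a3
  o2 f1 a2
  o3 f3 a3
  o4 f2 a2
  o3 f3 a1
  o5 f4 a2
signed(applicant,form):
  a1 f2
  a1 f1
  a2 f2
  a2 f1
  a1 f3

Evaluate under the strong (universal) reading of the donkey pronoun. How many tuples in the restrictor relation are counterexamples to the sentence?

"him" takes "an applicant" as antecedent and "it" takes "a form"; both are donkey pronouns co-varying with the restrictor.
Strong reading: for every (o,f,a) with handed(o,f,a), signed(a,f).
Restrictor triples: (o1,f1,a1)→signed(a1,f1) ✓  (o1,f1,a2)→signed(a2,f1) ✓  (o1,f2,a2)→signed(a2,f2) ✓  (o1,f3,a3)→signed(a3,f3) ✗  (o2,f1,a2)→signed(a2,f1) ✓  (o2,f2,a2)→signed(a2,f2) ✓  (o2,f2,a3)→signed(a3,f2) ✗  (o3,f3,a1)→signed(a1,f3) ✓  (o3,f3,a3)→signed(a3,f3) ✗  (o4,f2,a2)→signed(a2,f2) ✓  (o4,f3,a3)→signed(a3,f3) ✗  (o4,f4,a1)→signed(a1,f4) ✗  (o4,f4,a2)→signed(a2,f4) ✗  (o4,f4,a3)→signed(a3,f4) ✗  (o5,f3,a2)→signed(a2,f3) ✗  (o5,f4,a2)→signed(a2,f4) ✗
Counterexamples (restrictor triples failing the scope): 9.

9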